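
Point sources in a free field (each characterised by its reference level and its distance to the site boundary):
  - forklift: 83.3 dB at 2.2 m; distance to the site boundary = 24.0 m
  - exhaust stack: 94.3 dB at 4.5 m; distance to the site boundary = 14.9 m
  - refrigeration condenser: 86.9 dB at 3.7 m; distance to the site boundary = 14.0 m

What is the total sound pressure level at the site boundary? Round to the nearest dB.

Propagate each source to the receiver with L = L_ref − 20·log₁₀(r/r_ref), then add intensities.
forklift: 83.3 − 20·log₁₀(24.0/2.2) = 83.3 − 20.76 = 62.54 dB.
exhaust stack: 94.3 − 20·log₁₀(14.9/4.5) = 94.3 − 10.40 = 83.90 dB.
refrigeration condenser: 86.9 − 20·log₁₀(14.0/3.7) = 86.9 − 11.56 = 75.34 dB.
Σ 10^(L/10) = 2.815e+08 → L_total = 10·log₁₀(2.815e+08) = 84.49 dB.

84 dB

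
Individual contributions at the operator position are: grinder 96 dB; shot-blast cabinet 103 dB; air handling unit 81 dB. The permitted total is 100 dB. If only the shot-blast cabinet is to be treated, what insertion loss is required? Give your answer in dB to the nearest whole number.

The untreated sources together contribute 10^(96/10) + 10^(81/10) = 4.107e+09, i.e. 96.14 dB.
The limit corresponds to 10^(100/10) = 1.000e+10; subtracting the fixed part leaves 5.893e+09 for the shot-blast cabinet, i.e. 97.70 dB.
Required insertion loss = 103 − 97.70 = 5.30 dB.

5 dB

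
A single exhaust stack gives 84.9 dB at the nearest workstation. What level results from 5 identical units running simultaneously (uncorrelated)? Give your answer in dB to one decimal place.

91.9 dB

With 5 equal, uncorrelated contributions the intensity is 5× that of one unit, giving a rise of 10·log₁₀ 5.
L_total = 84.9 + 10·log₁₀(5) = 84.9 + 6.990 = 91.89 dB.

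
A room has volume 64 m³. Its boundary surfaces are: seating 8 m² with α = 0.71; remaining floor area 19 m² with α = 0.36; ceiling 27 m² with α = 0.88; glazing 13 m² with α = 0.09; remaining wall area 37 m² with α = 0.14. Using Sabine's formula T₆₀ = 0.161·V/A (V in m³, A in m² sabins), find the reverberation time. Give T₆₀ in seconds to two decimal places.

Summing Sᵢαᵢ: 8·0.71 + 19·0.36 + 27·0.88 + 13·0.09 + 37·0.14 = 42.63 m².
T₆₀ = 0.161 × 64 / 42.63 = 0.242 s.

0.24 s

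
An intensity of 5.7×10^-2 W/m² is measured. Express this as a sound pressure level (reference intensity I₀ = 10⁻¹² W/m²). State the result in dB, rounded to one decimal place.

107.6 dB

L = 10·log₁₀(I/I₀) = 10·log₁₀(5.7×10^-2/10⁻¹²) = 10·log₁₀(5.7×10^10).
L = 10·(0.7559 + 10) = 107.56 dB.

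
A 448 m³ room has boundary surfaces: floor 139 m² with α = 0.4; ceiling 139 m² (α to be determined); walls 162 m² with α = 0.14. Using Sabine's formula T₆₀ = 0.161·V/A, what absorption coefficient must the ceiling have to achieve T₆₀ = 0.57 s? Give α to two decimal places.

0.35

Required total absorption A = 0.161·448/0.57 = 126.54 m².
Absorption from the other surfaces = 139·0.4 + 162·0.14 = 78.28 m², so the ceiling must supply 48.26 m² over 139 m².
α = 48.26/139 = 0.347.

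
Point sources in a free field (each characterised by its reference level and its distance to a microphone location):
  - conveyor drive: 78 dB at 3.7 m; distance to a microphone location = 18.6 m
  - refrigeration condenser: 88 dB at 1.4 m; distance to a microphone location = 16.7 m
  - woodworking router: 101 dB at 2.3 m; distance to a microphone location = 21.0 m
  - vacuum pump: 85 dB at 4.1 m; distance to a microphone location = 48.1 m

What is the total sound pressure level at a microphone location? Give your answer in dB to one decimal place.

Propagate each source to the receiver with L = L_ref − 20·log₁₀(r/r_ref), then add intensities.
conveyor drive: 78 − 20·log₁₀(18.6/3.7) = 78 − 14.03 = 63.97 dB.
refrigeration condenser: 88 − 20·log₁₀(16.7/1.4) = 88 − 21.53 = 66.47 dB.
woodworking router: 101 − 20·log₁₀(21.0/2.3) = 101 − 19.21 = 81.79 dB.
vacuum pump: 85 − 20·log₁₀(48.1/4.1) = 85 − 21.39 = 63.61 dB.
Σ 10^(L/10) = 1.602e+08 → L_total = 10·log₁₀(1.602e+08) = 82.05 dB.

82.0 dB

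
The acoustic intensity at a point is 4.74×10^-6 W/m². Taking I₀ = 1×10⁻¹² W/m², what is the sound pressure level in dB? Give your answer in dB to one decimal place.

L = 10·log₁₀(I/I₀) = 10·log₁₀(4.74×10^-6/10⁻¹²) = 10·log₁₀(4.74×10^6).
L = 10·(0.6758 + 6) = 66.76 dB.

66.8 dB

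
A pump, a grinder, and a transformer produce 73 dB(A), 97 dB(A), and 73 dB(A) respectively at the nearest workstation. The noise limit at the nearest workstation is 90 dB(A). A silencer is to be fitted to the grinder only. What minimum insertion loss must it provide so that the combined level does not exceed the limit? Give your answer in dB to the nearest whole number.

The untreated sources together contribute 10^(73/10) + 10^(73/10) = 3.991e+07, i.e. 76.01 dB(A).
To meet 90 dB(A) overall, the treated grinder may contribute at most 10^(90/10) − 3.991e+07 = 9.601e+08, i.e. 89.82 dB(A).
So the grinder must be reduced from 97 to 89.82 dB(A): IL = 7.18 dB.

7 dB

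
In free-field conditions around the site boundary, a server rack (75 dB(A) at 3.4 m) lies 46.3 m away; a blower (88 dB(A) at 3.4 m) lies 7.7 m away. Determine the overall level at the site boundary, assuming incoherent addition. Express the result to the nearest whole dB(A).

81 dB(A)

Apply inverse-square spreading to bring every level to the receiver, then sum 10^(L/10).
server rack: 75 − 20·log₁₀(46.3/3.4) = 75 − 22.68 = 52.32 dB(A).
blower: 88 − 20·log₁₀(7.7/3.4) = 88 − 7.10 = 80.90 dB(A).
Σ 10^(L/10) = 1.232e+08 → L_total = 10·log₁₀(1.232e+08) = 80.91 dB(A).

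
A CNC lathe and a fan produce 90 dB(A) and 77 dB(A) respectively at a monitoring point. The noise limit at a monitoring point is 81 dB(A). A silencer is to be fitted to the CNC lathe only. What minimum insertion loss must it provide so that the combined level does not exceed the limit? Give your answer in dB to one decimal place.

Fixed contribution from the other source: Σ 10^(L/10) = 10^(77/10) = 5.012e+07 (77.00 dB(A)).
The limit corresponds to 10^(81/10) = 1.259e+08; subtracting the fixed part leaves 7.577e+07 for the CNC lathe, i.e. 78.80 dB(A).
So the CNC lathe must be reduced from 90 to 78.80 dB(A): IL = 11.20 dB.

11.2 dB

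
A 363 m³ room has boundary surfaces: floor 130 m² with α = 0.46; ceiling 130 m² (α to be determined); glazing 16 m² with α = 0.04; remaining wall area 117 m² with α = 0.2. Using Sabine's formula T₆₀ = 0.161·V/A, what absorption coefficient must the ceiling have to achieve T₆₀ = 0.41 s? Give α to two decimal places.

0.45

A = 0.161·V/T₆₀ = 0.161·363/0.41 = 142.54 m² sabins.
Absorption from the other surfaces = 130·0.46 + 16·0.04 + 117·0.2 = 83.84 m², so the ceiling must supply 58.70 m² over 130 m².
α = 58.70/130 = 0.452.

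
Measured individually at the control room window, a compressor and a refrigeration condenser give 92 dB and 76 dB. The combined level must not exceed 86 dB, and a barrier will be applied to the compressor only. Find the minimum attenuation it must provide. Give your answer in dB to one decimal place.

6.5 dB

The untreated sources together contribute 10^(76/10) = 3.981e+07, i.e. 76.00 dB.
The limit corresponds to 10^(86/10) = 3.981e+08; subtracting the fixed part leaves 3.583e+08 for the compressor, i.e. 85.54 dB.
Required insertion loss = 92 − 85.54 = 6.46 dB.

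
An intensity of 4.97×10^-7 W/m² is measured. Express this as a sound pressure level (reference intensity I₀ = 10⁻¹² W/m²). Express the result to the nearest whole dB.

I/I₀ = 4.97×10^-7/10⁻¹² = 4.97×10^5, and L = 10·log₁₀(I/I₀).
L = 10·(0.6964 + 5) = 56.96 dB.

57 dB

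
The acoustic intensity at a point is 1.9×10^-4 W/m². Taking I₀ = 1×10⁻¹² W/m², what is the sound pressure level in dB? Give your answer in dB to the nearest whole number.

Dividing by I₀ shifts the exponent by 12: I/I₀ = 1.9×10^8.
L = 10·(0.2788 + 8) = 82.79 dB.

83 dB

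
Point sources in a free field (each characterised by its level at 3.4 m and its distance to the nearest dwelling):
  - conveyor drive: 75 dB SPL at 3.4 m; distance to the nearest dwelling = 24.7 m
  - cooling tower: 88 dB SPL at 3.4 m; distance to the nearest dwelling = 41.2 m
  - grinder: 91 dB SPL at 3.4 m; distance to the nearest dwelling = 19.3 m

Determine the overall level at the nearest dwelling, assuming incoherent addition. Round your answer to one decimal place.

76.4 dB SPL

Propagate each source to the receiver with L = L_ref − 20·log₁₀(r/r_ref), then add intensities.
conveyor drive: 75 − 20·log₁₀(24.7/3.4) = 75 − 17.22 = 57.78 dB SPL.
cooling tower: 88 − 20·log₁₀(41.2/3.4) = 88 − 21.67 = 66.33 dB SPL.
grinder: 91 − 20·log₁₀(19.3/3.4) = 91 − 15.08 = 75.92 dB SPL.
Σ 10^(L/10) = 4.397e+07 → L_total = 10·log₁₀(4.397e+07) = 76.43 dB SPL.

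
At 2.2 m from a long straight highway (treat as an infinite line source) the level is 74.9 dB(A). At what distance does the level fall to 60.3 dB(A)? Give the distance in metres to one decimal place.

63.4 m

Line-source spreading drops the level by 10·log₁₀(r₂/r₁); inverting, r₂/r₁ = 10^(ΔL/10).
r₂ = 2.2·10^((74.9−60.3)/10) = 2.2·10^(14.6/10) = 63.45 m.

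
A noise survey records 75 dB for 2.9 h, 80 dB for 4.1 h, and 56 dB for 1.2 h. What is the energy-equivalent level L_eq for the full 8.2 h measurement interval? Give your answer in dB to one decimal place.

Weight each interval's intensity by its duration and average over T = 8.2 h:
Σ tᵢ·10^(Lᵢ/10) = 2.9·10^(75/10) + 4.1·10^(80/10) + 1.2·10^(56/10) = 5.022e+08.
L_eq = 10·log₁₀(5.022e+08/8.2) = 77.87 dB.

77.9 dB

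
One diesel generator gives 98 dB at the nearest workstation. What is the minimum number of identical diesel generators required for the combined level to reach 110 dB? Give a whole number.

The shortfall is 110 − 98 = 12.0 dB, and N units add 10·log₁₀ N, so need 10·log₁₀ N ≥ 12.0.
N ≥ 10^(12.0/10) = 15.849, so N = 16.

16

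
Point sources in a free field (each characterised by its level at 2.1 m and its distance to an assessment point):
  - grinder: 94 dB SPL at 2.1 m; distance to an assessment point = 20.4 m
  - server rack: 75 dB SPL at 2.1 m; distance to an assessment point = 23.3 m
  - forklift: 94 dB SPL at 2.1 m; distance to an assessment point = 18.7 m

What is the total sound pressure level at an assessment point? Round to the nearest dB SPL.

78 dB SPL

Propagate each source to the receiver with L = L_ref − 20·log₁₀(r/r_ref), then add intensities.
grinder: 94 − 20·log₁₀(20.4/2.1) = 94 − 19.75 = 74.25 dB SPL.
server rack: 75 − 20·log₁₀(23.3/2.1) = 75 − 20.90 = 54.10 dB SPL.
forklift: 94 − 20·log₁₀(18.7/2.1) = 94 − 18.99 = 75.01 dB SPL.
Σ 10^(L/10) = 5.855e+07 → L_total = 10·log₁₀(5.855e+07) = 77.68 dB SPL.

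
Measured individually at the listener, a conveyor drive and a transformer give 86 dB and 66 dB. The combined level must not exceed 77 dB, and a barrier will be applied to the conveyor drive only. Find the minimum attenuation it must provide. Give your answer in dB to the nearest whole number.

9 dB

Everything except the conveyor drive sums to 10^(66/10) = 3.981e+06 in linear terms, 66.00 dB.
The limit corresponds to 10^(77/10) = 5.012e+07; subtracting the fixed part leaves 4.614e+07 for the conveyor drive, i.e. 76.64 dB.
Required insertion loss = 86 − 76.64 = 9.36 dB.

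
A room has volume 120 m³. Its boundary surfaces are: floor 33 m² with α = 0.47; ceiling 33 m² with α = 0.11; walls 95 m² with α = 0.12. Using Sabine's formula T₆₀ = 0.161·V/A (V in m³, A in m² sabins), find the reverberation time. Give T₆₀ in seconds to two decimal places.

A = Σ Sᵢαᵢ = 33·0.47 + 33·0.11 + 95·0.12 = 30.54 m².
T₆₀ = 0.161 × 120 / 30.54 = 0.633 s.

0.63 s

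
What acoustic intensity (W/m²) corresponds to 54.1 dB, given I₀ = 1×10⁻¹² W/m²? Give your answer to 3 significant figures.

2.57e-07 W/m²

I = I₀·10^(L/10) = 10⁻¹² × 10^(54.1/10) = 10^(-6.590).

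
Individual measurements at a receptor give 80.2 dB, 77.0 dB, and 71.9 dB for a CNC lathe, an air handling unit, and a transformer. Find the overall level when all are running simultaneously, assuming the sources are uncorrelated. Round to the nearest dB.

82 dB

For uncorrelated sources the intensities add, so convert each level to linear form, sum, and take 10·log₁₀ of the total.
Σ 10^(L/10) = 10^(80.2/10) + 10^(77.0/10) + 10^(71.9/10) = 1.703e+08.
L_total = 10·log₁₀(1.703e+08) = 82.31 dB.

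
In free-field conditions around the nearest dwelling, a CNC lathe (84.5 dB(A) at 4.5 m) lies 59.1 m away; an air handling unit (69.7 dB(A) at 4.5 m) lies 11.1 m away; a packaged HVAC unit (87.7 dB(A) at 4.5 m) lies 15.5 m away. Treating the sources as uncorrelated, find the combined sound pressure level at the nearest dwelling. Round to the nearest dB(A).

77 dB(A)

Propagate each source to the receiver with L = L_ref − 20·log₁₀(r/r_ref), then add intensities.
CNC lathe: 84.5 − 20·log₁₀(59.1/4.5) = 84.5 − 22.37 = 62.13 dB(A).
air handling unit: 69.7 − 20·log₁₀(11.1/4.5) = 69.7 − 7.84 = 61.86 dB(A).
packaged HVAC unit: 87.7 − 20·log₁₀(15.5/4.5) = 87.7 − 10.74 = 76.96 dB(A).
Σ 10^(L/10) = 5.280e+07 → L_total = 10·log₁₀(5.280e+07) = 77.23 dB(A).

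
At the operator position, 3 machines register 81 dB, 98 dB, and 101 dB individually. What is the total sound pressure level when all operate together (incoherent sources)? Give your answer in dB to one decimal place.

Incoherent sources combine by intensity addition: L_total = 10·log₁₀(Σ 10^(L_i/10)).
Σ 10^(L/10) = 10^(81/10) + 10^(98/10) + 10^(101/10) = 1.902e+10.
L_total = 10·log₁₀(1.902e+10) = 102.79 dB.

102.8 dB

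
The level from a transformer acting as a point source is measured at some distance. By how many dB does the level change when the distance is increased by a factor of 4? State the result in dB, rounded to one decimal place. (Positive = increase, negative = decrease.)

A point source loses 6 dB per doubling of distance; generally ΔL = −20·log₁₀(r₂/r₁).
ΔL = −20·log₁₀(4) = -12.04 dB.

-12.0 dB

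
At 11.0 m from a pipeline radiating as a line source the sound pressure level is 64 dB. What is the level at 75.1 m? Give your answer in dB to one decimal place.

For a line source, L₂ = L₁ − 10·log₁₀(r₂/r₁).
L₂ = 64 − 10·log₁₀(75.1/11.0) = 64 − 8.342 = 55.66 dB.

55.7 dB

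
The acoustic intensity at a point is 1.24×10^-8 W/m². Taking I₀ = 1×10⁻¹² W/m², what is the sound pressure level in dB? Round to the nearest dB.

41 dB

Dividing by I₀ shifts the exponent by 12: I/I₀ = 1.24×10^4.
L = 10·(0.0934 + 4) = 40.93 dB.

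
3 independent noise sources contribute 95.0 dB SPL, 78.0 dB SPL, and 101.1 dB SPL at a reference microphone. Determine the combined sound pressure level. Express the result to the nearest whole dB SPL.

102 dB SPL

Incoherent sources combine by intensity addition: L_total = 10·log₁₀(Σ 10^(L_i/10)).
Σ 10^(L/10) = 10^(95.0/10) + 10^(78.0/10) + 10^(101.1/10) = 1.611e+10.
L_total = 10·log₁₀(1.611e+10) = 102.07 dB SPL.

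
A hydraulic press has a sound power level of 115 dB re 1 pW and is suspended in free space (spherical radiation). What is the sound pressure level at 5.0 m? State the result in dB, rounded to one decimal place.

90.0 dB

L_p = L_w − 10·log₁₀(4π·r²) with r = 5.0 m.
4π·r² = 314.2 m², 10·log₁₀ of that is 24.971 dB.
L_p = 115 − 24.971 = 90.03 dB.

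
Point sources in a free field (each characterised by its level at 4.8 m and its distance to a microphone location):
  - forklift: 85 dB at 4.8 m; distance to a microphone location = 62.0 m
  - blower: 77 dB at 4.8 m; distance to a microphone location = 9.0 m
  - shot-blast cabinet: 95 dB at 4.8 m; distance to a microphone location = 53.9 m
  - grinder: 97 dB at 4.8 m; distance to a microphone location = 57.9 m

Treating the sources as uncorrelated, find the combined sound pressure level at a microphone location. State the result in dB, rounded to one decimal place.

78.8 dB

Apply inverse-square spreading to bring every level to the receiver, then sum 10^(L/10).
forklift: 85 − 20·log₁₀(62.0/4.8) = 85 − 22.22 = 62.78 dB.
blower: 77 − 20·log₁₀(9.0/4.8) = 77 − 5.46 = 71.54 dB.
shot-blast cabinet: 95 − 20·log₁₀(53.9/4.8) = 95 − 21.01 = 73.99 dB.
grinder: 97 − 20·log₁₀(57.9/4.8) = 97 − 21.63 = 75.37 dB.
Σ 10^(L/10) = 7.568e+07 → L_total = 10·log₁₀(7.568e+07) = 78.79 dB.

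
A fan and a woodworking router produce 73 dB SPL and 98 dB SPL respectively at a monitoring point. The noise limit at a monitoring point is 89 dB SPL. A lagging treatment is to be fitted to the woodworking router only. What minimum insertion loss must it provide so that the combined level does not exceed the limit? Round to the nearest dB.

Fixed contribution from the other source: Σ 10^(L/10) = 10^(73/10) = 1.995e+07 (73.00 dB SPL).
To meet 89 dB SPL overall, the treated woodworking router may contribute at most 10^(89/10) − 1.995e+07 = 7.744e+08, i.e. 88.89 dB SPL.
Required insertion loss = 98 − 88.89 = 9.11 dB.

9 dB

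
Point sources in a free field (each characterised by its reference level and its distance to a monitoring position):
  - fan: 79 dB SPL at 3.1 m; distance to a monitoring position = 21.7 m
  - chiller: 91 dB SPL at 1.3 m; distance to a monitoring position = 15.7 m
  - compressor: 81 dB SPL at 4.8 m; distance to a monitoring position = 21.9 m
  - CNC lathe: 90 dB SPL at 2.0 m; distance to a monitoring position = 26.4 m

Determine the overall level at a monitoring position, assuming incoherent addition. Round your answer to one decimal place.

73.4 dB SPL

Propagate each source to the receiver with L = L_ref − 20·log₁₀(r/r_ref), then add intensities.
fan: 79 − 20·log₁₀(21.7/3.1) = 79 − 16.90 = 62.10 dB SPL.
chiller: 91 − 20·log₁₀(15.7/1.3) = 91 − 21.64 = 69.36 dB SPL.
compressor: 81 − 20·log₁₀(21.9/4.8) = 81 − 13.18 = 67.82 dB SPL.
CNC lathe: 90 − 20·log₁₀(26.4/2.0) = 90 − 22.41 = 67.59 dB SPL.
Σ 10^(L/10) = 2.204e+07 → L_total = 10·log₁₀(2.204e+07) = 73.43 dB SPL.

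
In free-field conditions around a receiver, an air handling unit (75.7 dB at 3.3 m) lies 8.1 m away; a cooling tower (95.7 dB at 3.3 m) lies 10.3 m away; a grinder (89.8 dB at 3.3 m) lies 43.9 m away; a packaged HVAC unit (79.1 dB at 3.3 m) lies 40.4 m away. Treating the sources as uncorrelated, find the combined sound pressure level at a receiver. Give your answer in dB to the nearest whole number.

Propagate each source to the receiver with L = L_ref − 20·log₁₀(r/r_ref), then add intensities.
air handling unit: 75.7 − 20·log₁₀(8.1/3.3) = 75.7 − 7.80 = 67.90 dB.
cooling tower: 95.7 − 20·log₁₀(10.3/3.3) = 95.7 − 9.89 = 85.81 dB.
grinder: 89.8 − 20·log₁₀(43.9/3.3) = 89.8 − 22.48 = 67.32 dB.
packaged HVAC unit: 79.1 − 20·log₁₀(40.4/3.3) = 79.1 − 21.76 = 57.34 dB.
Σ 10^(L/10) = 3.935e+08 → L_total = 10·log₁₀(3.935e+08) = 85.95 dB.

86 dB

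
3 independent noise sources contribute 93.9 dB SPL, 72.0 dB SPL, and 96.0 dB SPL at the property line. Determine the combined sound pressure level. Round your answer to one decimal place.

98.1 dB SPL

Incoherent sources combine by intensity addition: L_total = 10·log₁₀(Σ 10^(L_i/10)).
Σ 10^(L/10) = 10^(93.9/10) + 10^(72.0/10) + 10^(96.0/10) = 6.452e+09.
L_total = 10·log₁₀(6.452e+09) = 98.10 dB SPL.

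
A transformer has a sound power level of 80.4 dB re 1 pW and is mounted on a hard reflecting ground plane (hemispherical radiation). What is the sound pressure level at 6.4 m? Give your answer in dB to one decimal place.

56.3 dB

L_p = L_w − 10·log₁₀(2π·r²) with r = 6.4 m.
2π·r² = 257.4 m², 10·log₁₀ of that is 24.105 dB.
L_p = 80.4 − 24.105 = 56.29 dB.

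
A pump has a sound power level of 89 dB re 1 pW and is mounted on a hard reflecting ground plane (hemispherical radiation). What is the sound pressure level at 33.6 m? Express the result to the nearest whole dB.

The power spreads over a hemisphere of area 2π·r², so L_p = L_w − 10·log₁₀(2π·r²).
2π·r² = 7093 m², 10·log₁₀ of that is 38.509 dB.
L_p = 89 − 38.509 = 50.49 dB.

50 dB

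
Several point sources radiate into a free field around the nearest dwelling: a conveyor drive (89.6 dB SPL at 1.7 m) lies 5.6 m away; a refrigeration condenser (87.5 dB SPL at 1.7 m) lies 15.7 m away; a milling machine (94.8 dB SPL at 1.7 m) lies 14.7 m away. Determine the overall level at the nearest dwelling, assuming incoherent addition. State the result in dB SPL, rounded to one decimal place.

81.2 dB SPL

Apply inverse-square spreading to bring every level to the receiver, then sum 10^(L/10).
conveyor drive: 89.6 − 20·log₁₀(5.6/1.7) = 89.6 − 10.35 = 79.25 dB SPL.
refrigeration condenser: 87.5 − 20·log₁₀(15.7/1.7) = 87.5 − 19.31 = 68.19 dB SPL.
milling machine: 94.8 − 20·log₁₀(14.7/1.7) = 94.8 − 18.74 = 76.06 dB SPL.
Σ 10^(L/10) = 1.310e+08 → L_total = 10·log₁₀(1.310e+08) = 81.17 dB SPL.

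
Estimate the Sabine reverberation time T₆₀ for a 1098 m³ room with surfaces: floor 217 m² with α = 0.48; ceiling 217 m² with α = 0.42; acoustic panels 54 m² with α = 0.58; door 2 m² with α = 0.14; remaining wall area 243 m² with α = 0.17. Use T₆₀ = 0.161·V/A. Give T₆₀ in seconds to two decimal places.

Summing Sᵢαᵢ: 217·0.48 + 217·0.42 + 54·0.58 + 2·0.14 + 243·0.17 = 268.21 m².
T₆₀ = 0.161 × 1098 / 268.21 = 0.659 s.

0.66 s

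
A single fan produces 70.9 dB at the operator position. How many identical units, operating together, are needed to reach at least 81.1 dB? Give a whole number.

N identical sources give L₁ + 10·log₁₀ N, so require 10·log₁₀ N ≥ 81.1 − 70.9 = 10.2 dB.
N ≥ 10^(10.2/10) = 10.471, so N = 11.

11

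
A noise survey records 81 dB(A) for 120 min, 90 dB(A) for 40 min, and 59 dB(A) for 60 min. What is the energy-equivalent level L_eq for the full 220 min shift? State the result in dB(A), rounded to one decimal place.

84.0 dB(A)

L_eq = 10·log₁₀[(1/T)·Σ tᵢ·10^(Lᵢ/10)] with T = 220 min.
Σ tᵢ·10^(Lᵢ/10) = 120·10^(81/10) + 40·10^(90/10) + 60·10^(59/10) = 5.515e+10.
L_eq = 10·log₁₀(5.515e+10/220) = 83.99 dB(A).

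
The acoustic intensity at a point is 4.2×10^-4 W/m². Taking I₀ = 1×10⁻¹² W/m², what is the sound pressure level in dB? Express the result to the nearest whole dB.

Dividing by I₀ shifts the exponent by 12: I/I₀ = 4.2×10^8.
L = 10·(0.6232 + 8) = 86.23 dB.

86 dB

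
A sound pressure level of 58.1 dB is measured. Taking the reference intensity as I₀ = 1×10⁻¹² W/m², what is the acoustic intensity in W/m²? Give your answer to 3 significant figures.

6.46e-07 W/m²

I/I₀ = 10^(58.1/10) = 6.457e+05, so I = 6.457e+05 × 10⁻¹² W/m².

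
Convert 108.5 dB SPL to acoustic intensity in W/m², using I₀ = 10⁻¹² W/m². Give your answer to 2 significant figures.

I = I₀·10^(L/10) = 10⁻¹² × 10^(108.5/10) = 10^(-1.150).

0.071 W/m²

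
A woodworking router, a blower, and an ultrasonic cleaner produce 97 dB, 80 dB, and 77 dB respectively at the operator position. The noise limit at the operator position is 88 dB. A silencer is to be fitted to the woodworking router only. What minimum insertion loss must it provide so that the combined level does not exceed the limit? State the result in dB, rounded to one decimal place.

10.2 dB

The untreated sources together contribute 10^(80/10) + 10^(77/10) = 1.501e+08, i.e. 81.76 dB.
The limit corresponds to 10^(88/10) = 6.310e+08; subtracting the fixed part leaves 4.808e+08 for the woodworking router, i.e. 86.82 dB.
Required insertion loss = 97 − 86.82 = 10.18 dB.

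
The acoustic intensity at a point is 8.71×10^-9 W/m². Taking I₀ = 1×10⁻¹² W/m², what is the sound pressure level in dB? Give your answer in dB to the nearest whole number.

I/I₀ = 8.71×10^-9/10⁻¹² = 8.71×10^3, and L = 10·log₁₀(I/I₀).
L = 10·(0.9400 + 3) = 39.40 dB.

39 dB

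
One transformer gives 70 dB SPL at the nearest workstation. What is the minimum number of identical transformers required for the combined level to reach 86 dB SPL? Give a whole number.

N identical sources give L₁ + 10·log₁₀ N, so require 10·log₁₀ N ≥ 86 − 70 = 16.0 dB.
N ≥ 10^(16.0/10) = 39.811, so N = 40.

40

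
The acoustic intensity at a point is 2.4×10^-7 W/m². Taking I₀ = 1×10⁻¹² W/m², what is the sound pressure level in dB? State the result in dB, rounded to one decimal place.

53.8 dB

I/I₀ = 2.4×10^-7/10⁻¹² = 2.4×10^5, and L = 10·log₁₀(I/I₀).
L = 10·(0.3802 + 5) = 53.80 dB.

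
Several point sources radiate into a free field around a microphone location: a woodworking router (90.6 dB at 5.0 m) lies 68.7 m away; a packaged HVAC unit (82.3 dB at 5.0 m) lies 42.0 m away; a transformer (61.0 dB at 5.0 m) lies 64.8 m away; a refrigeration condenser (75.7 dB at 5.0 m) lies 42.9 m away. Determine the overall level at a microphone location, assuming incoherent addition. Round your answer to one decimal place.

Apply inverse-square spreading to bring every level to the receiver, then sum 10^(L/10).
woodworking router: 90.6 − 20·log₁₀(68.7/5.0) = 90.6 − 22.76 = 67.84 dB.
packaged HVAC unit: 82.3 − 20·log₁₀(42.0/5.0) = 82.3 − 18.49 = 63.81 dB.
transformer: 61.0 − 20·log₁₀(64.8/5.0) = 61.0 − 22.25 = 38.75 dB.
refrigeration condenser: 75.7 − 20·log₁₀(42.9/5.0) = 75.7 − 18.67 = 57.03 dB.
Σ 10^(L/10) = 9.001e+06 → L_total = 10·log₁₀(9.001e+06) = 69.54 dB.

69.5 dB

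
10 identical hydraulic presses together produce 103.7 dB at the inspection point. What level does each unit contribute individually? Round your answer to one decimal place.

Dividing the total intensity by 10 lowers the level by 10·log₁₀ 10 = 10.000 dB: L₁ = 103.7 − 10.000.

93.7 dB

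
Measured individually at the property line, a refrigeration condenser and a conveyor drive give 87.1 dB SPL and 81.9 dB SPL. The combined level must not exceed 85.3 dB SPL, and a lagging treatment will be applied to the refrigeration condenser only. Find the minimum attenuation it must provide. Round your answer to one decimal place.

4.5 dB

Fixed contribution from the other source: Σ 10^(L/10) = 10^(81.9/10) = 1.549e+08 (81.90 dB SPL).
To meet 85.3 dB SPL overall, the treated refrigeration condenser may contribute at most 10^(85.3/10) − 1.549e+08 = 1.840e+08, i.e. 82.65 dB SPL.
Required insertion loss = 87.1 − 82.65 = 4.45 dB.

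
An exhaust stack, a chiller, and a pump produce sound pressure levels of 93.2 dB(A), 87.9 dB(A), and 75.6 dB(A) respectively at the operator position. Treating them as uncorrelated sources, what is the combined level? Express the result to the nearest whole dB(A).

Incoherent sources combine by intensity addition: L_total = 10·log₁₀(Σ 10^(L_i/10)).
Σ 10^(L/10) = 10^(93.2/10) + 10^(87.9/10) + 10^(75.6/10) = 2.742e+09.
L_total = 10·log₁₀(2.742e+09) = 94.38 dB(A).

94 dB(A)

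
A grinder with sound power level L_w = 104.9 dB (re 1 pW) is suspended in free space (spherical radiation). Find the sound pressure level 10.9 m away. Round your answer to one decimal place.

Free-field spherical radiation: L_p = L_w − 10·log₁₀(4π·r²), r = 10.9 m.
4π·r² = 1493 m², 10·log₁₀ of that is 31.741 dB.
L_p = 104.9 − 31.741 = 73.16 dB.

73.2 dB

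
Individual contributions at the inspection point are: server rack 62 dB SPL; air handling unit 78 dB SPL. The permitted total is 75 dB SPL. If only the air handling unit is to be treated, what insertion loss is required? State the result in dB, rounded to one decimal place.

3.2 dB

Everything except the air handling unit sums to 10^(62/10) = 1.585e+06 in linear terms, 62.00 dB SPL.
The limit corresponds to 10^(75/10) = 3.162e+07; subtracting the fixed part leaves 3.004e+07 for the air handling unit, i.e. 74.78 dB SPL.
So the air handling unit must be reduced from 78 to 74.78 dB SPL: IL = 3.22 dB.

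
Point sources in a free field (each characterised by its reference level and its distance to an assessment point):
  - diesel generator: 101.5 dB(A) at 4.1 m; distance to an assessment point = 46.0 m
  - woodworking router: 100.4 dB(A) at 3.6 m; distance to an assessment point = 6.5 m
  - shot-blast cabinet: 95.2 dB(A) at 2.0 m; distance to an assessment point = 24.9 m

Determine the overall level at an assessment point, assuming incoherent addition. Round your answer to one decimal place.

95.4 dB(A)

Apply inverse-square spreading to bring every level to the receiver, then sum 10^(L/10).
diesel generator: 101.5 − 20·log₁₀(46.0/4.1) = 101.5 − 21.00 = 80.50 dB(A).
woodworking router: 100.4 − 20·log₁₀(6.5/3.6) = 100.4 − 5.13 = 95.27 dB(A).
shot-blast cabinet: 95.2 − 20·log₁₀(24.9/2.0) = 95.2 − 21.90 = 73.30 dB(A).
Σ 10^(L/10) = 3.497e+09 → L_total = 10·log₁₀(3.497e+09) = 95.44 dB(A).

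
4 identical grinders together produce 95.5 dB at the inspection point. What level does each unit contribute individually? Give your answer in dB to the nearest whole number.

89 dB

Dividing the total intensity by 4 lowers the level by 10·log₁₀ 4 = 6.021 dB: L₁ = 95.5 − 6.021.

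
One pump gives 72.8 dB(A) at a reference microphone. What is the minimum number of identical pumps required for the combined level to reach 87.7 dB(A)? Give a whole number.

31

The shortfall is 87.7 − 72.8 = 14.9 dB, and N units add 10·log₁₀ N, so need 10·log₁₀ N ≥ 14.9.
N ≥ 10^(14.9/10) = 30.903, so N = 31.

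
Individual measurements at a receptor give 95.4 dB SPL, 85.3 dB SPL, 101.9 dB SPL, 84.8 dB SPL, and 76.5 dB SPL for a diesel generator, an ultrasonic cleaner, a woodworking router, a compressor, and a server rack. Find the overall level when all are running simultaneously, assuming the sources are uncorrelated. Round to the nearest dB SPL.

103 dB SPL

For uncorrelated sources the intensities add, so convert each level to linear form, sum, and take 10·log₁₀ of the total.
Σ 10^(L/10) = 10^(95.4/10) + 10^(85.3/10) + 10^(101.9/10) + 10^(84.8/10) + 10^(76.5/10) = 1.964e+10.
L_total = 10·log₁₀(1.964e+10) = 102.93 dB SPL.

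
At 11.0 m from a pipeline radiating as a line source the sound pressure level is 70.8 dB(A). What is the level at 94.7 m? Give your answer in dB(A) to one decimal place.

Cylindrical spreading from a line source gives a 10·log₁₀(r₂/r₁) drop.
L₂ = 70.8 − 10·log₁₀(94.7/11.0) = 70.8 − 9.350 = 61.45 dB(A).

61.5 dB(A)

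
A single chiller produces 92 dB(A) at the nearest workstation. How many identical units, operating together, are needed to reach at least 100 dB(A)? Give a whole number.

Need L₁ + 10·log₁₀ N ≥ 100, i.e. log₁₀ N ≥ 0.80.
N ≥ 10^(8.0/10) = 6.310, so N = 7.

7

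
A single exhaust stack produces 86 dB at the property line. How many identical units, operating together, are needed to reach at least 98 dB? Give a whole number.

16

Need L₁ + 10·log₁₀ N ≥ 98, i.e. log₁₀ N ≥ 1.20.
N ≥ 10^(12.0/10) = 15.849, so N = 16.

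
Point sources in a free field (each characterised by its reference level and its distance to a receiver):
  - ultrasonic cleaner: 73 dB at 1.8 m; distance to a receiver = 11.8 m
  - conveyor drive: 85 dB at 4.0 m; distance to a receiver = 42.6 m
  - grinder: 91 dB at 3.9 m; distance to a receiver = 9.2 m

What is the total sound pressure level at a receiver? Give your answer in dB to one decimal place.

Apply inverse-square spreading to bring every level to the receiver, then sum 10^(L/10).
ultrasonic cleaner: 73 − 20·log₁₀(11.8/1.8) = 73 − 16.33 = 56.67 dB.
conveyor drive: 85 − 20·log₁₀(42.6/4.0) = 85 − 20.55 = 64.45 dB.
grinder: 91 − 20·log₁₀(9.2/3.9) = 91 − 7.45 = 83.55 dB.
Σ 10^(L/10) = 2.295e+08 → L_total = 10·log₁₀(2.295e+08) = 83.61 dB.

83.6 dB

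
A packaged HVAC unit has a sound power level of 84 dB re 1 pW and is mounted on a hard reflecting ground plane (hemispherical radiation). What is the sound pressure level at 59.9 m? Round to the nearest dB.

The power spreads over a hemisphere of area 2π·r², so L_p = L_w − 10·log₁₀(2π·r²).
2π·r² = 2.254e+04 m², 10·log₁₀ of that is 43.530 dB.
L_p = 84 − 43.530 = 40.47 dB.

40 dB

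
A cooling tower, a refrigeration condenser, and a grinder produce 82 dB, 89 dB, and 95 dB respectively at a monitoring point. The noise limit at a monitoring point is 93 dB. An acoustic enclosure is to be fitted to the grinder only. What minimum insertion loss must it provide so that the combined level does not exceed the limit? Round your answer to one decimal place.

4.8 dB

Fixed contribution from the other sources: Σ 10^(L/10) = 10^(82/10) + 10^(89/10) = 9.528e+08 (89.79 dB).
The limit corresponds to 10^(93/10) = 1.995e+09; subtracting the fixed part leaves 1.042e+09 for the grinder, i.e. 90.18 dB.
So the grinder must be reduced from 95 to 90.18 dB: IL = 4.82 dB.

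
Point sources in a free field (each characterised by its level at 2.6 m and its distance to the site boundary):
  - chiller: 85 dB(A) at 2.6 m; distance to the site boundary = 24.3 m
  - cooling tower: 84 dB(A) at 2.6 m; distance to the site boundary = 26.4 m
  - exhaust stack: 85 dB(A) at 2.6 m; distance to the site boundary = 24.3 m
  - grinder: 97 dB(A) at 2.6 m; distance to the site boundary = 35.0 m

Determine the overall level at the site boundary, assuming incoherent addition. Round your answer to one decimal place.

75.7 dB(A)

Apply inverse-square spreading to bring every level to the receiver, then sum 10^(L/10).
chiller: 85 − 20·log₁₀(24.3/2.6) = 85 − 19.41 = 65.59 dB(A).
cooling tower: 84 − 20·log₁₀(26.4/2.6) = 84 − 20.13 = 63.87 dB(A).
exhaust stack: 85 − 20·log₁₀(24.3/2.6) = 85 − 19.41 = 65.59 dB(A).
grinder: 97 − 20·log₁₀(35.0/2.6) = 97 − 22.58 = 74.42 dB(A).
Σ 10^(L/10) = 3.733e+07 → L_total = 10·log₁₀(3.733e+07) = 75.72 dB(A).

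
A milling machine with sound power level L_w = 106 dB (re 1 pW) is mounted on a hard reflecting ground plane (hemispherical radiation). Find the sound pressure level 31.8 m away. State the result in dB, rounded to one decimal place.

Free-field hemispherical radiation: L_p = L_w − 10·log₁₀(2π·r²), r = 31.8 m.
2π·r² = 6354 m², 10·log₁₀ of that is 38.030 dB.
L_p = 106 − 38.030 = 67.97 dB.

68.0 dB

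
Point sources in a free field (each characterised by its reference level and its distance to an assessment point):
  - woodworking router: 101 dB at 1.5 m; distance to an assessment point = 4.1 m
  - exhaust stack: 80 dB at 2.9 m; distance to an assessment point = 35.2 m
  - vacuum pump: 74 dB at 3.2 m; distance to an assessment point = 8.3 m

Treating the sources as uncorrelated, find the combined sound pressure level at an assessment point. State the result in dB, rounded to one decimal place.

First find each source's level at the receiver (point-source: −20·log₁₀(r/r_ref)), then combine on an intensity basis.
woodworking router: 101 − 20·log₁₀(4.1/1.5) = 101 − 8.73 = 92.27 dB.
exhaust stack: 80 − 20·log₁₀(35.2/2.9) = 80 − 21.68 = 58.32 dB.
vacuum pump: 74 − 20·log₁₀(8.3/3.2) = 74 − 8.28 = 65.72 dB.
Σ 10^(L/10) = 1.689e+09 → L_total = 10·log₁₀(1.689e+09) = 92.28 dB.

92.3 dB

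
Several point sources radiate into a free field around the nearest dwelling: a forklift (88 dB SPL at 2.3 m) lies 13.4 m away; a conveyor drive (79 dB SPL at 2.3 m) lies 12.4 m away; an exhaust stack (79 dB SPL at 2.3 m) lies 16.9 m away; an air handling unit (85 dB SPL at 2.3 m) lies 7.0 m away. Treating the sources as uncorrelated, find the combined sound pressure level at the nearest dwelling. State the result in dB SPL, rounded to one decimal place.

77.6 dB SPL

Apply inverse-square spreading to bring every level to the receiver, then sum 10^(L/10).
forklift: 88 − 20·log₁₀(13.4/2.3) = 88 − 15.31 = 72.69 dB SPL.
conveyor drive: 79 − 20·log₁₀(12.4/2.3) = 79 − 14.63 = 64.37 dB SPL.
exhaust stack: 79 − 20·log₁₀(16.9/2.3) = 79 − 17.32 = 61.68 dB SPL.
air handling unit: 85 − 20·log₁₀(7.0/2.3) = 85 − 9.67 = 75.33 dB SPL.
Σ 10^(L/10) = 5.693e+07 → L_total = 10·log₁₀(5.693e+07) = 77.55 dB SPL.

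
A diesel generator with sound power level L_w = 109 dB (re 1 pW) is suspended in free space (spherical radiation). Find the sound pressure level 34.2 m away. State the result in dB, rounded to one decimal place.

The power spreads over a sphere of area 4π·r², so L_p = L_w − 10·log₁₀(4π·r²).
4π·r² = 1.47e+04 m², 10·log₁₀ of that is 41.673 dB.
L_p = 109 − 41.673 = 67.33 dB.

67.3 dB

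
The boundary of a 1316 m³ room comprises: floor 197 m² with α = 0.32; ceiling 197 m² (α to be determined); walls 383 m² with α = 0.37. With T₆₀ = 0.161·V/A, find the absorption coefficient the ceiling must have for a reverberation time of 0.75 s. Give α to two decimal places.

0.39

Required total absorption A = 0.161·1316/0.75 = 282.50 m².
Absorption from the other surfaces = 197·0.32 + 383·0.37 = 204.75 m², so the ceiling must supply 77.75 m² over 197 m².
α = 77.75/197 = 0.395.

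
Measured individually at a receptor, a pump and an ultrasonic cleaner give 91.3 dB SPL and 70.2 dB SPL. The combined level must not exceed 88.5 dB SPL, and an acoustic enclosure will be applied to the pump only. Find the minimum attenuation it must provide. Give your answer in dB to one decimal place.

2.9 dB

The untreated sources together contribute 10^(70.2/10) = 1.047e+07, i.e. 70.20 dB SPL.
To meet 88.5 dB SPL overall, the treated pump may contribute at most 10^(88.5/10) − 1.047e+07 = 6.975e+08, i.e. 88.44 dB SPL.
So the pump must be reduced from 91.3 to 88.44 dB SPL: IL = 2.86 dB.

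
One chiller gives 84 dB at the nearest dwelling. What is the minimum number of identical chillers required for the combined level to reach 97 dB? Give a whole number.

The shortfall is 97 − 84 = 13.0 dB, and N units add 10·log₁₀ N, so need 10·log₁₀ N ≥ 13.0.
N ≥ 10^(13.0/10) = 19.953, so N = 20.

20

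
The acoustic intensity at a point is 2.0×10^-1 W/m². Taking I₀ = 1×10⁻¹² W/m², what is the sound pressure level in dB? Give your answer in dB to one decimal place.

I/I₀ = 2.0×10^-1/10⁻¹² = 2.0×10^11, and L = 10·log₁₀(I/I₀).
L = 10·(0.3010 + 11) = 113.01 dB.

113.0 dB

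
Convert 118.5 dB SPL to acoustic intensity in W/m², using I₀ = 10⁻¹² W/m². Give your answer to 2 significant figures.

0.71 W/m²

I = I₀·10^(L/10) = 10⁻¹² × 10^(118.5/10) = 10^(-0.150).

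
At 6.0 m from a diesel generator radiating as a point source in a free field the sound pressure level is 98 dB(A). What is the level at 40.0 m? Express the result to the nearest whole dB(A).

Point-source attenuation: ΔL = 20·log₁₀(r₂/r₁) = 20·log₁₀(40.0/6.0) = 16.478 dB.
L₂ = 98 − 20·log₁₀(40.0/6.0) = 98 − 16.478 = 81.52 dB(A).

82 dB(A)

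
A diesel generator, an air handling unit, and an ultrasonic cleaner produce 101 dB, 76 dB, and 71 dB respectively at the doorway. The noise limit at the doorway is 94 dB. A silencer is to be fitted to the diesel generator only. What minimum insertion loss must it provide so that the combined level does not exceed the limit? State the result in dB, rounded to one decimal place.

7.1 dB

Everything except the diesel generator sums to 10^(76/10) + 10^(71/10) = 5.240e+07 in linear terms, 77.19 dB.
The limit corresponds to 10^(94/10) = 2.512e+09; subtracting the fixed part leaves 2.459e+09 for the diesel generator, i.e. 93.91 dB.
Required insertion loss = 101 − 93.91 = 7.09 dB.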